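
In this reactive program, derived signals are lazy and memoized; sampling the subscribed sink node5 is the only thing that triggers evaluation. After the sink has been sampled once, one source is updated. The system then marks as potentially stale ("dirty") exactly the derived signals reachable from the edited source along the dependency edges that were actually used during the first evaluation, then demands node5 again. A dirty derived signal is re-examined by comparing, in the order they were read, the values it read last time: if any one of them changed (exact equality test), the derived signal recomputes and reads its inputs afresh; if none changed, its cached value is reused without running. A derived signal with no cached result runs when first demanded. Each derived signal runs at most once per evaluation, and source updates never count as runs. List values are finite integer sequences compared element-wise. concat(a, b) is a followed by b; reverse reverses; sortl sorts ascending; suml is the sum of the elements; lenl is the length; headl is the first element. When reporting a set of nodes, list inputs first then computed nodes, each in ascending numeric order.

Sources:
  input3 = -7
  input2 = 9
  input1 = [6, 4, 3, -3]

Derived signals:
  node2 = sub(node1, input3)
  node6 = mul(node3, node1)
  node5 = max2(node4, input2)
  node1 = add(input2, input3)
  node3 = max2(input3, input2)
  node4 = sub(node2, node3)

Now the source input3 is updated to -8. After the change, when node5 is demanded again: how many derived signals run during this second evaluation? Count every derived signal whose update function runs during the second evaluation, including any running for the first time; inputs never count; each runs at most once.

3 derived signals run: node1, node2, node3.
Note where the cutoff bites: node4 is checked, finds nothing changed, and keeps its cache.

First demand of the output computes:
  node1 = add(9, -7) = 2
  node2 = sub(2, -7) = 9
  node3 = max2(-7, 9) = 9
  node4 = sub(9, 9) = 0
  node5 = max2(0, 9) = 9

After the edit, cleaning proceeds:
  node1: a read changed (input3 -7->-8) — executes, giving 1.
  node2: a read changed (node1 2->1; input3 -7->-8) — executes, giving 9 — identical to its old value.
  node3: a read changed (input3 -7->-8) — executes, giving 9 — identical to its old value.
  node4: dirty, but its reads are unchanged (node2 unchanged, node3 unchanged); cached 0 stands.
  node5: dirty, but its reads are unchanged (node4 unchanged, input2 unchanged); cached 9 stands.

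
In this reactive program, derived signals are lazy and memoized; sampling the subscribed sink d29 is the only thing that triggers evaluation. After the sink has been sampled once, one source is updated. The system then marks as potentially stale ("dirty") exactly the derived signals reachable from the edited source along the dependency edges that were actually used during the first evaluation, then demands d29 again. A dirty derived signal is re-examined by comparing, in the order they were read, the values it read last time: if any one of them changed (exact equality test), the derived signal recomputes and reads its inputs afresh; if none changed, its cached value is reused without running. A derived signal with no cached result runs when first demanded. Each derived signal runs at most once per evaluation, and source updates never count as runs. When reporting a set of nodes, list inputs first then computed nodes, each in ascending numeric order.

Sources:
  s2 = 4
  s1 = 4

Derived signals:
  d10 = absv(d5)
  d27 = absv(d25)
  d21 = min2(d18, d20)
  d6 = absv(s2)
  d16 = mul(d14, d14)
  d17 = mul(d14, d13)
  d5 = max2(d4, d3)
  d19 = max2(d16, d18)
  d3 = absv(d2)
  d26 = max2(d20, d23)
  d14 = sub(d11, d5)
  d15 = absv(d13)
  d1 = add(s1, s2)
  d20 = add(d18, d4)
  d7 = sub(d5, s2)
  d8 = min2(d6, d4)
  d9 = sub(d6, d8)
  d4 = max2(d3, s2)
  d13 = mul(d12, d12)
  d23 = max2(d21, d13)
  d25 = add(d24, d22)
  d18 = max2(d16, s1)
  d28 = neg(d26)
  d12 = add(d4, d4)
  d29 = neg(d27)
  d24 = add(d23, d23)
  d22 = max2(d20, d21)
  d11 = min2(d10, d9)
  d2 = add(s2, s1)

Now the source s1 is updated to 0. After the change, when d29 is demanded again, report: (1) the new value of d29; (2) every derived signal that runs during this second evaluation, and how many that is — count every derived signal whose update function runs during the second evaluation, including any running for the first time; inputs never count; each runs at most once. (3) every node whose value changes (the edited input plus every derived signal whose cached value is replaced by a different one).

Demanding d29 again yields -148.
20 derived signals run: d2, d3, d4, d5, d8, d10, d11, d12, d13, d14, d16, d18, d20, d21, d22, d23, d24, d25, d27, d29.
The nodes whose values change: s1, d2, d3, d4, d5, d10, d12, d13, d14, d16, d18, d20, d21, d22, d23, d24, d25, d27, d29.
Note where the cutoff bites: d9 is checked, finds nothing changed, and keeps its cache.

First demand of the output computes:
  d2 = add(4, 4) = 8
  d3 = absv(8) = 8
  d4 = max2(8, 4) = 8
  d5 = max2(8, 8) = 8
  d6 = absv(4) = 4
  d8 = min2(4, 8) = 4
  d9 = sub(4, 4) = 0
  d10 = absv(8) = 8
  d11 = min2(8, 0) = 0
  d12 = add(8, 8) = 16
  d13 = mul(16, 16) = 256
  d14 = sub(0, 8) = -8
  d16 = mul(-8, -8) = 64
  d18 = max2(64, 4) = 64
  d20 = add(64, 8) = 72
  d21 = min2(64, 72) = 64
  d22 = max2(72, 64) = 72
  d23 = max2(64, 256) = 256
  d24 = add(256, 256) = 512
  d25 = add(512, 72) = 584
  d27 = absv(584) = 584
  d29 = neg(584) = -584

After the edit, cleaning proceeds:
  d2: a read changed (s1 4->0) — executes, giving 4.
  d3: a read changed (d2 8->4) — executes, giving 4.
  d4: a read changed (d3 8->4) — executes, giving 4.
  d5: a read changed (d4 8->4; d3 8->4) — executes, giving 4.
  d8: a read changed (d4 8->4) — executes, giving 4 — identical to its old value.
  d9: dirty, but its reads are unchanged (d6 unchanged, d8 unchanged); cached 0 stands.
  d10: a read changed (d5 8->4) — executes, giving 4.
  d11: a read changed (d10 8->4) — executes, giving 0 — identical to its old value.
  d12: a read changed (d4 8->4; d4 8->4) — executes, giving 8.
  d13: a read changed (d12 16->8; d12 16->8) — executes, giving 64.
  d14: a read changed (d5 8->4) — executes, giving -4.
  d16: a read changed (d14 -8->-4; d14 -8->-4) — executes, giving 16.
  d18: a read changed (d16 64->16; s1 4->0) — executes, giving 16.
  d20: a read changed (d18 64->16; d4 8->4) — executes, giving 20.
  d21: a read changed (d18 64->16; d20 72->20) — executes, giving 16.
  d22: a read changed (d20 72->20; d21 64->16) — executes, giving 20.
  d23: a read changed (d21 64->16; d13 256->64) — executes, giving 64.
  d24: a read changed (d23 256->64; d23 256->64) — executes, giving 128.
  d25: a read changed (d24 512->128; d22 72->20) — executes, giving 148.
  d27: a read changed (d25 584->148) — executes, giving 148.
  d29: a read changed (d27 584->148) — executes, giving -148.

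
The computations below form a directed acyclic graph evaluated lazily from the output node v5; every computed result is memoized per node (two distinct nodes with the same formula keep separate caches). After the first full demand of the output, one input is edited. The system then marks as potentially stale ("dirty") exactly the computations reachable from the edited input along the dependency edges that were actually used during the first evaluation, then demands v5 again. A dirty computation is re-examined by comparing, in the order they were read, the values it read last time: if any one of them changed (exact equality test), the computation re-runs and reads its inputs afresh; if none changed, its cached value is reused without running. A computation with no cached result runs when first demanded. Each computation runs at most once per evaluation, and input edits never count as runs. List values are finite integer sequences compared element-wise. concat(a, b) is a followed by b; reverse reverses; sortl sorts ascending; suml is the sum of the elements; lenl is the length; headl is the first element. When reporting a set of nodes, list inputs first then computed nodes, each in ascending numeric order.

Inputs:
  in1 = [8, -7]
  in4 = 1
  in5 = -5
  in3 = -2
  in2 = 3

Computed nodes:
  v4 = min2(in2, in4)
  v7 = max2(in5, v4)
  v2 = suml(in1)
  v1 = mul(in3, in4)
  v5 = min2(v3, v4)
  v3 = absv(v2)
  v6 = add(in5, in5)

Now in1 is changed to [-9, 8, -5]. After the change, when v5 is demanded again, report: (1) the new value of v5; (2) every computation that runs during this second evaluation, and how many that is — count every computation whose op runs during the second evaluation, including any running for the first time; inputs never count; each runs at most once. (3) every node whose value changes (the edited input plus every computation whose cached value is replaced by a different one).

First demand of the output computes:
  v2 = suml([8, -7]) = 1
  v3 = absv(1) = 1
  v4 = min2(3, 1) = 1
  v5 = min2(1, 1) = 1

After the edit, cleaning proceeds:
  v2: a read changed (in1 [8, -7]->[-9, 8, -5]) — executes, giving -6.
  v3: a read changed (v2 1->-6) — executes, giving 6.
  v5: a read changed (v3 1->6) — executes, giving 1 — identical to its old value.

Demanding v5 again yields 1.
3 computations run: v2, v3, v5.
The nodes whose values change: in1, v2, v3.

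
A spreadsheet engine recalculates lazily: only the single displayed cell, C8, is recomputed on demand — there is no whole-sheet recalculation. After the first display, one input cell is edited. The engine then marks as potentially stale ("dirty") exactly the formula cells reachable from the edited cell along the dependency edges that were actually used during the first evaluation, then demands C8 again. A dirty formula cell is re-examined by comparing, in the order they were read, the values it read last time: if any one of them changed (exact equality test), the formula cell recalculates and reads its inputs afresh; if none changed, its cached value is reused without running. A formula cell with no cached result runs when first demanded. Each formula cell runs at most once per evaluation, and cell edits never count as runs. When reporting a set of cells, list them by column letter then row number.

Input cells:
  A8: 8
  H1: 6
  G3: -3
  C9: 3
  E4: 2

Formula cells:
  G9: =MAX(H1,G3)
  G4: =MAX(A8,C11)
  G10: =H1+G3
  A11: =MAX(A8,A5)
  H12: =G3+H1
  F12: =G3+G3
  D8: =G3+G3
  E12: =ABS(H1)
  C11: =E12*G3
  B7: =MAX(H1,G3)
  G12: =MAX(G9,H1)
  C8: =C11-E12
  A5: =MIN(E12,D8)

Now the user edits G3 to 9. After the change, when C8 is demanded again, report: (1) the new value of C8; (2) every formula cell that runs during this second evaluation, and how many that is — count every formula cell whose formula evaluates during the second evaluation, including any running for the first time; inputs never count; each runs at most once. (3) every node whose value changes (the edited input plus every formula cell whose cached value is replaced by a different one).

New value of C8: 48.
Formula cells that run: C8, C11 — 2 in total.
Values that change: C8, C11, G3.

First evaluation (everything demanded from the output):
  E12 = ABS(6) = 6
  C11 = 6 * -3 = -18
  C8 = -18 - 6 = -24

Propagation after the edit:
  C11: runs — G3 -3->9; result 54.
  C8: runs — C11 -18->54; result 48.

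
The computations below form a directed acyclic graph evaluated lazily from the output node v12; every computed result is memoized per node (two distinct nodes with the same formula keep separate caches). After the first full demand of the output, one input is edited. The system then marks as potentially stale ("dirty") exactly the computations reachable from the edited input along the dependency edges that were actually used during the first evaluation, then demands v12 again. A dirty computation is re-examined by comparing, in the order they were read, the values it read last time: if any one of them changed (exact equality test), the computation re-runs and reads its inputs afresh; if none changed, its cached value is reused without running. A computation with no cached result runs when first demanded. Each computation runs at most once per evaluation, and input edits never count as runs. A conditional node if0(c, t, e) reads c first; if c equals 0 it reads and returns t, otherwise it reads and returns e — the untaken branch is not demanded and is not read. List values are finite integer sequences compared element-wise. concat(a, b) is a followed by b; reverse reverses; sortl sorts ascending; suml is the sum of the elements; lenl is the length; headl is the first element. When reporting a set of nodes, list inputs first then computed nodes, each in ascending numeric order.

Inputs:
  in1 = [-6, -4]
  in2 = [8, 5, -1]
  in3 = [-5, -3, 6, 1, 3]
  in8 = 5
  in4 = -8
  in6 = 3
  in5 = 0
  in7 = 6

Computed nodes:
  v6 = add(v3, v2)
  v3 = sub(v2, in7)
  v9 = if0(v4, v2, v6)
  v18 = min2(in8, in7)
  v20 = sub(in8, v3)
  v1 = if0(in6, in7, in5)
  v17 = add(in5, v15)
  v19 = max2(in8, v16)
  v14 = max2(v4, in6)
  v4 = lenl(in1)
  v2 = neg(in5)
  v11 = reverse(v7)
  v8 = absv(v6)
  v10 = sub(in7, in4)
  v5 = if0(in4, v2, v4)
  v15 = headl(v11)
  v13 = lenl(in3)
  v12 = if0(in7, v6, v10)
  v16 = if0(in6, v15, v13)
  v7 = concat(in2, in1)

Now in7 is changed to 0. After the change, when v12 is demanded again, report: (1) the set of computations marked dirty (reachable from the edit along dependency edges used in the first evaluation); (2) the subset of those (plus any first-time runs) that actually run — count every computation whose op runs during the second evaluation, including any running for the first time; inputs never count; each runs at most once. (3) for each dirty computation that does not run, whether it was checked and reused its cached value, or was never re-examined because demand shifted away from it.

The edit dirties: v10, v12.
4 computations run: v2, v3, v6, v12.
Unvisited dirty nodes (no longer demanded): v10.
Note the branch switch — demand abandons v10, which is never re-examined.

First demand of the output computes:
  v10 = sub(6, -8) = 14
  v12 = if0(in7=6 -> else branch v10) = 14

After the edit, cleaning proceeds:
  v2: had never run; runs now, result 0.
  v3: had never run; runs now, result 0.
  v6: had never run; runs now, result 0.
  v10: stays stale; no demand reaches it after the flip.
  v12: a read changed (in7 6->0) — executes, giving 0.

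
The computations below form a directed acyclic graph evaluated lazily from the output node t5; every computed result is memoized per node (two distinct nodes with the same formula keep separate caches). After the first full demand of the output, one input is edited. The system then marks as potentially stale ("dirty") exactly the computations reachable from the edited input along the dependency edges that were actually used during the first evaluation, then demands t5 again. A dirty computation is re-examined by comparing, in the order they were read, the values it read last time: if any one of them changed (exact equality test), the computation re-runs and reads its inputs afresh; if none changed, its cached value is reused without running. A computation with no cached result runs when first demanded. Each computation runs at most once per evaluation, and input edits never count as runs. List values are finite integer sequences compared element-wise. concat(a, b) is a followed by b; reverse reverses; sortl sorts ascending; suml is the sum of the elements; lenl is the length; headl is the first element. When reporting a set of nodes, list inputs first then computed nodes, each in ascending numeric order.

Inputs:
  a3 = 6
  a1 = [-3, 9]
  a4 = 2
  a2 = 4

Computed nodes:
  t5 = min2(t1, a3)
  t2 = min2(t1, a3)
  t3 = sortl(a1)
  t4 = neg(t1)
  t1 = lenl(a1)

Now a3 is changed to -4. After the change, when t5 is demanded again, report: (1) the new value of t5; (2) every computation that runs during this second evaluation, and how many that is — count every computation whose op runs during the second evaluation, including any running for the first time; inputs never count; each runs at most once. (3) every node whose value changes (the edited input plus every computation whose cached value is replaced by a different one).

Demanding t5 again yields -4.
1 computations run: t5.
The nodes whose values change: a3, t5.

First demand of the output computes:
  t1 = lenl([-3, 9]) = 2
  t5 = min2(2, 6) = 2

After the edit, cleaning proceeds:
  t5: a read changed (a3 6->-4) — executes, giving -4.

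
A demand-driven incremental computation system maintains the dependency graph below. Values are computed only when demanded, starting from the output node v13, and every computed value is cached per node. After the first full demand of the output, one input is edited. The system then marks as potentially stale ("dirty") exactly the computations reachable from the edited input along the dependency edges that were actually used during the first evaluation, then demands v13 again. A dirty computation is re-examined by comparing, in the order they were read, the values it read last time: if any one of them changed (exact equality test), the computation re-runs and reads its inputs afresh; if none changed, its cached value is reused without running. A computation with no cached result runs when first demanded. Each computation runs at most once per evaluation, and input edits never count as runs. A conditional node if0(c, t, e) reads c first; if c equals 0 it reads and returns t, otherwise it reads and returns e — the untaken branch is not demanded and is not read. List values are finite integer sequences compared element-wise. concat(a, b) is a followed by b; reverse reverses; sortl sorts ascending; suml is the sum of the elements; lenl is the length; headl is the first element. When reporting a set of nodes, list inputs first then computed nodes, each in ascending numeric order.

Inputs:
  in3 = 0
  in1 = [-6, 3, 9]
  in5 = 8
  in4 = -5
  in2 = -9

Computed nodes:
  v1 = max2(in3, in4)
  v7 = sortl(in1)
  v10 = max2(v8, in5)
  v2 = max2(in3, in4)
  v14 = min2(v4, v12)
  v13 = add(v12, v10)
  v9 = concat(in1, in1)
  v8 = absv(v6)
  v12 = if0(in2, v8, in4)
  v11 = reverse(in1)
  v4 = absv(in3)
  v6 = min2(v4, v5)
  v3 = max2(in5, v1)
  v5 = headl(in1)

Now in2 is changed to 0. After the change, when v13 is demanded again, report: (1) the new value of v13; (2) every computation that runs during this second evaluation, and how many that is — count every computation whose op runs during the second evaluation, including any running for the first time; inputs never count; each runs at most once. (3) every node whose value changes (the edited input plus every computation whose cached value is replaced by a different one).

First evaluation (everything demanded from the output):
  v4 = absv(0) = 0
  v5 = headl([-6, 3, 9]) = -6
  v6 = min2(0, -6) = -6
  v8 = absv(-6) = 6
  v10 = max2(6, 8) = 8
  v12 = if0(in2=-9 -> else branch in4) = -5
  v13 = add(-5, 8) = 3

Propagation after the edit:
  v12: runs — in2 -9->0; result 6.
  v13: runs — v12 -5->6; result 14.

New value of v13: 14.
Computations that run: v12, v13 — 2 in total.
Values that change: in2, v12, v13.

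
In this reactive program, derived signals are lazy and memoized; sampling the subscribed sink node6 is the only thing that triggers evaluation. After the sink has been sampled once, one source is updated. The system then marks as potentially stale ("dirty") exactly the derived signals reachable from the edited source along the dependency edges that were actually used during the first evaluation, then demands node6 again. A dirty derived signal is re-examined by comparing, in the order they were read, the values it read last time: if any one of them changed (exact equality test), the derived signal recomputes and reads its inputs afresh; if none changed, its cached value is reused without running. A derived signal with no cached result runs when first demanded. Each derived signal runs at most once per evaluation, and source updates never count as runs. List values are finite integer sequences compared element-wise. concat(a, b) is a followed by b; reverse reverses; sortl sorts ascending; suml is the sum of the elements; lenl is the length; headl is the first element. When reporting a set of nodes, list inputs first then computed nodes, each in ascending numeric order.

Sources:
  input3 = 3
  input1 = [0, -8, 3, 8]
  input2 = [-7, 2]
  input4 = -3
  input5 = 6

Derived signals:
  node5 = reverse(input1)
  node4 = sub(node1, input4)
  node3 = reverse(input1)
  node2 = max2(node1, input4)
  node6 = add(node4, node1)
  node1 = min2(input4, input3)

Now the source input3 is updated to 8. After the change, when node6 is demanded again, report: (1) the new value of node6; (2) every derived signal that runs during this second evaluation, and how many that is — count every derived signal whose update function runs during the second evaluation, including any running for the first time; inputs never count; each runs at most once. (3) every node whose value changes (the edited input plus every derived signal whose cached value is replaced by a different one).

Demanding node6 again yields -3.
1 derived signals run: node1.
The nodes whose values change: input3.
Note the absorption at node1: it re-runs yet its value is the same, leaving the output's value untouched.

First demand of the output computes:
  node1 = min2(-3, 3) = -3
  node4 = sub(-3, -3) = 0
  node6 = add(0, -3) = -3

After the edit, cleaning proceeds:
  node1: a read changed (input3 3->8) — executes, giving -3 — identical to its old value.
  node4: dirty, but its reads are unchanged (node1 unchanged, input4 unchanged); cached 0 stands.
  node6: dirty, but its reads are unchanged (node4 unchanged, node1 unchanged); cached -3 stands.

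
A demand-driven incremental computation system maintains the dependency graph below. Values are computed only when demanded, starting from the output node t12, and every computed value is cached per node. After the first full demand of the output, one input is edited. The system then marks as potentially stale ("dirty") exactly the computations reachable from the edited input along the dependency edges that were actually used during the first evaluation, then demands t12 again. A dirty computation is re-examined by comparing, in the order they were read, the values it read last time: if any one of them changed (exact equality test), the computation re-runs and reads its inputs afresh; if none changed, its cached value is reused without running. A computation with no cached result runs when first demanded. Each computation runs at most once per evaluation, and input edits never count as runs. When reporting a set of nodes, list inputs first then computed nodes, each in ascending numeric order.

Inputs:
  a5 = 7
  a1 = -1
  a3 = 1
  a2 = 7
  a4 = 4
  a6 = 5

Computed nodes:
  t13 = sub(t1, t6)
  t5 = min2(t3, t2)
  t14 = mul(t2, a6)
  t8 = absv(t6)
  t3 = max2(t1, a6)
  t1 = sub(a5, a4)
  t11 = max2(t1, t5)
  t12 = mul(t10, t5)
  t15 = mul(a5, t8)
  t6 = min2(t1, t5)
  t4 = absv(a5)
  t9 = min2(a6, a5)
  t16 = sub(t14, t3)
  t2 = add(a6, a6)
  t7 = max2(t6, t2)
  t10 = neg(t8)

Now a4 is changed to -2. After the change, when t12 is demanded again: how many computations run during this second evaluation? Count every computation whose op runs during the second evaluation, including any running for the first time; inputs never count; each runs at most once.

Computations that run: t1, t3, t5, t6, t8, t10, t12 — 7 in total.

First evaluation (everything demanded from the output):
  t1 = sub(7, 4) = 3
  t2 = add(5, 5) = 10
  t3 = max2(3, 5) = 5
  t5 = min2(5, 10) = 5
  t6 = min2(3, 5) = 3
  t8 = absv(3) = 3
  t10 = neg(3) = -3
  t12 = mul(-3, 5) = -15

Propagation after the edit:
  t1: runs — a4 4->-2; result 9.
  t3: runs — t1 3->9; result 9.
  t5: runs — t3 5->9; result 9.
  t6: runs — t1 3->9; t5 5->9; result 9.
  t8: runs — t6 3->9; result 9.
  t10: runs — t8 3->9; result -9.
  t12: runs — t10 -3->-9; t5 5->9; result -81.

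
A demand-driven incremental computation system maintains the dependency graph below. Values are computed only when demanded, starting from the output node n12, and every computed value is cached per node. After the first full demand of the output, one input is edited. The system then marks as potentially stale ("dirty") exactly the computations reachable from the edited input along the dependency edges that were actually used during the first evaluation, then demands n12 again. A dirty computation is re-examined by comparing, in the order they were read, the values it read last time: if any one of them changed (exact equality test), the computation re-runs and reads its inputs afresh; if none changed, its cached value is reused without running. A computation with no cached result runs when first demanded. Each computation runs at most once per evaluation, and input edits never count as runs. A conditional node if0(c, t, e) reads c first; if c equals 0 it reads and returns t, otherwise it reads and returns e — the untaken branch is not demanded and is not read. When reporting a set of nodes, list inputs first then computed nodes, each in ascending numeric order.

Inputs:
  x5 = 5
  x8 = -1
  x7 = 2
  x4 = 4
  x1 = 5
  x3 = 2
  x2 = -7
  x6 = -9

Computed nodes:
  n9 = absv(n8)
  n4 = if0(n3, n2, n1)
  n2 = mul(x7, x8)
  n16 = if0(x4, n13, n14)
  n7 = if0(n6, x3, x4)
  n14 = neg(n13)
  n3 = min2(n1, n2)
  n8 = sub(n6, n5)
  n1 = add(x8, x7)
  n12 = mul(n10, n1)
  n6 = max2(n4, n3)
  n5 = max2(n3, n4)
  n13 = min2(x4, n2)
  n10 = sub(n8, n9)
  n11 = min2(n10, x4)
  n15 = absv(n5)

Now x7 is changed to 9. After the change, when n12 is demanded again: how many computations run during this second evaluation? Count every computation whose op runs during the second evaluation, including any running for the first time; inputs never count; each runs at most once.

First evaluation (everything demanded from the output):
  n1 = add(-1, 2) = 1
  n2 = mul(2, -1) = -2
  n3 = min2(1, -2) = -2
  n4 = if0(n3=-2 -> else branch n1) = 1
  n5 = max2(-2, 1) = 1
  n6 = max2(1, -2) = 1
  n8 = sub(1, 1) = 0
  n9 = absv(0) = 0
  n10 = sub(0, 0) = 0
  n12 = mul(0, 1) = 0

Propagation after the edit:
  n1: runs — x7 2->9; result 8.
  n2: runs — x7 2->9; result -9.
  n3: runs — n1 1->8; n2 -2->-9; result -9.
  n4: runs — n3 -2->-9; n1 1->8; result 8.
  n5: runs — n3 -2->-9; n4 1->8; result 8.
  n6: runs — n4 1->8; n3 -2->-9; result 8.
  n8: runs — n6 1->8; n5 1->8; result 0 (same value as before).
  n9: checked — values it read are unchanged (n8 unchanged); reused cached 0 without running.
  n10: checked — values it read are unchanged (n8 unchanged, n9 unchanged); reused cached 0 without running.
  n12: runs — n1 1->8; result 0 (same value as before).

Key observation: the cutoff stops propagation at n9 — its inputs' values are unchanged, so it reuses its cache.

Computations that run: n1, n2, n3, n4, n5, n6, n8, n12 — 8 in total.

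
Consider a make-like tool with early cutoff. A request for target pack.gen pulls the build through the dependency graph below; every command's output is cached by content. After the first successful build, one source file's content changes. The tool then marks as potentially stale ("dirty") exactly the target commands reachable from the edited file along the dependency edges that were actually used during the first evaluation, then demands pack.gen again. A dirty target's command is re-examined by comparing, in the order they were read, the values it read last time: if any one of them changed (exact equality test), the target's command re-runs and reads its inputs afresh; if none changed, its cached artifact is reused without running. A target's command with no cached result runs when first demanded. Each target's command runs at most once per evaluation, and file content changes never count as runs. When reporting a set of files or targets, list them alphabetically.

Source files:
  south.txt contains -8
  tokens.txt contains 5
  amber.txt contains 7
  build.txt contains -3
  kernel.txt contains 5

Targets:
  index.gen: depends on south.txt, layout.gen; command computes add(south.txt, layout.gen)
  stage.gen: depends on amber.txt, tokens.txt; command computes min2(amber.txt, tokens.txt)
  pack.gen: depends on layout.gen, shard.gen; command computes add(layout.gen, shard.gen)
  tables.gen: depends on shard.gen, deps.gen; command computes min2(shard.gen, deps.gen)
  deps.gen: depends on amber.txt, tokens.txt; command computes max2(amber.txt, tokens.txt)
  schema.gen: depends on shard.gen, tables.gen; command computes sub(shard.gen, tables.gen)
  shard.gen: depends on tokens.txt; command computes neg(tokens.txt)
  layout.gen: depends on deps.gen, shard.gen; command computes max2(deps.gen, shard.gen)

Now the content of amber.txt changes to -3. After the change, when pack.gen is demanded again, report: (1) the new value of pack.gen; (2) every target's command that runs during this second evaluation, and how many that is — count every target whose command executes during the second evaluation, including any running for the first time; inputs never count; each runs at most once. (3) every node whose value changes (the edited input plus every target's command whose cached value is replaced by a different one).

Demanding pack.gen again yields 0.
3 target commands run: deps.gen, layout.gen, pack.gen.
The nodes whose values change: amber.txt, deps.gen, layout.gen, pack.gen.

First demand of the output computes:
  deps.gen = max2(7, 5) = 7
  shard.gen = neg(5) = -5
  layout.gen = max2(7, -5) = 7
  pack.gen = add(7, -5) = 2

After the edit, cleaning proceeds:
  deps.gen: a read changed (amber.txt 7->-3) — executes, giving 5.
  layout.gen: a read changed (deps.gen 7->5) — executes, giving 5.
  pack.gen: a read changed (layout.gen 7->5) — executes, giving 0.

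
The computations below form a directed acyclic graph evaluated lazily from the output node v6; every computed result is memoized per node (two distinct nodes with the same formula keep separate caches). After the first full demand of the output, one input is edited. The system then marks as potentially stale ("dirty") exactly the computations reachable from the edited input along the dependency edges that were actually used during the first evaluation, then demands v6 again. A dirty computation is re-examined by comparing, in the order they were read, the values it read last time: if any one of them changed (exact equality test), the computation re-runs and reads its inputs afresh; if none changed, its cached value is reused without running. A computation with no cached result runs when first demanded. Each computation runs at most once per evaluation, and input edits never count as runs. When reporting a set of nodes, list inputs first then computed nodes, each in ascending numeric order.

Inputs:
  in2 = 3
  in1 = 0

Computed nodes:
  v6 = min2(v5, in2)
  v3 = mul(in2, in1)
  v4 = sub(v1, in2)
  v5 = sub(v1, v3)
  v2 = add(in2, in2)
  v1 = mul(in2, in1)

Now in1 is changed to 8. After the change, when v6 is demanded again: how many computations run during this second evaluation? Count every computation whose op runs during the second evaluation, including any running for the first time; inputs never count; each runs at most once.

First demand of the output computes:
  v1 = mul(3, 0) = 0
  v3 = mul(3, 0) = 0
  v5 = sub(0, 0) = 0
  v6 = min2(0, 3) = 0

After the edit, cleaning proceeds:
  v1: a read changed (in1 0->8) — executes, giving 24.
  v3: a read changed (in1 0->8) — executes, giving 24.
  v5: a read changed (v1 0->24; v3 0->24) — executes, giving 0 — identical to its old value.
  v6: dirty, but its reads are unchanged (v5 unchanged, in2 unchanged); cached 0 stands.

Note the absorption at v5: it re-runs yet its value is the same, leaving the output's value untouched.

3 computations run: v1, v3, v5.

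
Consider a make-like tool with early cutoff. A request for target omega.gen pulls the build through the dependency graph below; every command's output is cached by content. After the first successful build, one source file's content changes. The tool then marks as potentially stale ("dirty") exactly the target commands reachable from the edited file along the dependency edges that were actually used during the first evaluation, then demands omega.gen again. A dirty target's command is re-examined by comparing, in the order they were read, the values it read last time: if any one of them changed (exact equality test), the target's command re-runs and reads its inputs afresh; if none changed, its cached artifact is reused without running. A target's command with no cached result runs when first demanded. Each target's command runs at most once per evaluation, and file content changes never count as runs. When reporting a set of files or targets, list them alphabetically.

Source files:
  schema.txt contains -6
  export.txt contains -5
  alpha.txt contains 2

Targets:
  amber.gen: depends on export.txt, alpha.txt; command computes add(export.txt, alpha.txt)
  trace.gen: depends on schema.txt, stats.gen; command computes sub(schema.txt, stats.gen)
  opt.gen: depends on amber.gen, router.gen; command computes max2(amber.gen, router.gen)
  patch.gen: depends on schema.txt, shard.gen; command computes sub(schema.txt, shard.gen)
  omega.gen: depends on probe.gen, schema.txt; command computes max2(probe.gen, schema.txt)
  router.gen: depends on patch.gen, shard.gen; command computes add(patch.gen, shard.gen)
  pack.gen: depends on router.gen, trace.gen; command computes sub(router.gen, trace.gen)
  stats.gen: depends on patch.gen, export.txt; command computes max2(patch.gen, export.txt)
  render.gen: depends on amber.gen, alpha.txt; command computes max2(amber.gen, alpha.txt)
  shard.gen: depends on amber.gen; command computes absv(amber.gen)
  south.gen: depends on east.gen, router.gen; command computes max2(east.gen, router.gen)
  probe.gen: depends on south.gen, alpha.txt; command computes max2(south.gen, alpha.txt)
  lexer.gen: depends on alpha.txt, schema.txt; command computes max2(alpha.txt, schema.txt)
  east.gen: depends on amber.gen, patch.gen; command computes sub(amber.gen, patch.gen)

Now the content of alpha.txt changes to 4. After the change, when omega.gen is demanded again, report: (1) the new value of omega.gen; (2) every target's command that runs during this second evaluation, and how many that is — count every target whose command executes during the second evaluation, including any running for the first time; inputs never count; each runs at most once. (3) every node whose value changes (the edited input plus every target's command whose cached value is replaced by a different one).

First demand of the output computes:
  amber.gen = add(-5, 2) = -3
  shard.gen = absv(-3) = 3
  patch.gen = sub(-6, 3) = -9
  east.gen = sub(-3, -9) = 6
  router.gen = add(-9, 3) = -6
  south.gen = max2(6, -6) = 6
  probe.gen = max2(6, 2) = 6
  omega.gen = max2(6, -6) = 6

After the edit, cleaning proceeds:
  amber.gen: a read changed (alpha.txt 2->4) — executes, giving -1.
  shard.gen: a read changed (amber.gen -3->-1) — executes, giving 1.
  patch.gen: a read changed (shard.gen 3->1) — executes, giving -7.
  east.gen: a read changed (amber.gen -3->-1; patch.gen -9->-7) — executes, giving 6 — identical to its old value.
  router.gen: a read changed (patch.gen -9->-7; shard.gen 3->1) — executes, giving -6 — identical to its old value.
  south.gen: dirty, but its reads are unchanged (east.gen unchanged, router.gen unchanged); cached 6 stands.
  probe.gen: a read changed (alpha.txt 2->4) — executes, giving 6 — identical to its old value.
  omega.gen: dirty, but its reads are unchanged (probe.gen unchanged, schema.txt unchanged); cached 6 stands.

Note where the cutoff bites: south.gen is checked, finds nothing changed, and keeps its cache.

Demanding omega.gen again yields 6.
6 target commands run: amber.gen, east.gen, patch.gen, probe.gen, router.gen, shard.gen.
The nodes whose values change: alpha.txt, amber.gen, patch.gen, shard.gen.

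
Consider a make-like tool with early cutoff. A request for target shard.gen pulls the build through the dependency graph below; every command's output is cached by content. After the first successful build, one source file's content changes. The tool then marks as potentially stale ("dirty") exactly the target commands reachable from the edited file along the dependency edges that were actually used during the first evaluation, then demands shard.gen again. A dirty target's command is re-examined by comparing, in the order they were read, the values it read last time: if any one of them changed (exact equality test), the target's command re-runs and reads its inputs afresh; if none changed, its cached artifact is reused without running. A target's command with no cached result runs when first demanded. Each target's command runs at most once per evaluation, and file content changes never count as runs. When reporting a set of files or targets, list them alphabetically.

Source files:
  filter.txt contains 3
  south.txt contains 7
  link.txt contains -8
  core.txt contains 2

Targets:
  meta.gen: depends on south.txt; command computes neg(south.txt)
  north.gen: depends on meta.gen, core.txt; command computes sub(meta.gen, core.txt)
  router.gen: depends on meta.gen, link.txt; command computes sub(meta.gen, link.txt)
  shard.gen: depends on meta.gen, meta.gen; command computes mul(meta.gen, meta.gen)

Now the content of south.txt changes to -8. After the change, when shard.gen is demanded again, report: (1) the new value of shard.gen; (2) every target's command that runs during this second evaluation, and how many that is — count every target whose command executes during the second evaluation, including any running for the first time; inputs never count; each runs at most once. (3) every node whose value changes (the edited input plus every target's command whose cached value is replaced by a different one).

Demanding shard.gen again yields 64.
2 target commands run: meta.gen, shard.gen.
The nodes whose values change: meta.gen, shard.gen, south.txt.

First demand of the output computes:
  meta.gen = neg(7) = -7
  shard.gen = mul(-7, -7) = 49

After the edit, cleaning proceeds:
  meta.gen: a read changed (south.txt 7->-8) — executes, giving 8.
  shard.gen: a read changed (meta.gen -7->8; meta.gen -7->8) — executes, giving 64.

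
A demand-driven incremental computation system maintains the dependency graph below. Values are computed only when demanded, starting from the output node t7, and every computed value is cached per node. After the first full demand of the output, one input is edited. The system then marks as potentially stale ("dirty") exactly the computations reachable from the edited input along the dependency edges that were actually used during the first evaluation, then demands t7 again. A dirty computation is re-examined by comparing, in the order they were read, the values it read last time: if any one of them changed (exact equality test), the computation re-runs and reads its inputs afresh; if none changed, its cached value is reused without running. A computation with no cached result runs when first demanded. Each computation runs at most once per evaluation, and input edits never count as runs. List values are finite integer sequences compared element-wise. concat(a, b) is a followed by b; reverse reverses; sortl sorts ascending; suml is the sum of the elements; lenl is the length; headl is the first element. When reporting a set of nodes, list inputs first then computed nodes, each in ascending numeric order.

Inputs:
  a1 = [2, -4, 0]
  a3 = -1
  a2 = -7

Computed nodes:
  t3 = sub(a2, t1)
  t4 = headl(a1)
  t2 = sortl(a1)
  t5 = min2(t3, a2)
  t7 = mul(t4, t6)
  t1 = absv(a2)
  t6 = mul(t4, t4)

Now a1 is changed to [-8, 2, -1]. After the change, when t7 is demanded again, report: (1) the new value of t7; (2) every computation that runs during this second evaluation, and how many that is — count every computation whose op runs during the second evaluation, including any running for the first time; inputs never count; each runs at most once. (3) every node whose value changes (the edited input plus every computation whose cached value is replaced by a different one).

New value of t7: -512.
Computations that run: t4, t6, t7 — 3 in total.
Values that change: a1, t4, t6, t7.

First evaluation (everything demanded from the output):
  t4 = headl([2, -4, 0]) = 2
  t6 = mul(2, 2) = 4
  t7 = mul(2, 4) = 8

Propagation after the edit:
  t4: runs — a1 [2, -4, 0]->[-8, 2, -1]; result -8.
  t6: runs — t4 2->-8; t4 2->-8; result 64.
  t7: runs — t4 2->-8; t6 4->64; result -512.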